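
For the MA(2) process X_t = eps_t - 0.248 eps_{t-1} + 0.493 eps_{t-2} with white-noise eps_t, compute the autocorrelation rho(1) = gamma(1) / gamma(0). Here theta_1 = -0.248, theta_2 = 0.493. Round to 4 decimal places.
\rho(1) = -0.2838

For an MA(q) process with theta_0 = 1, the autocovariance is
  gamma(k) = sigma^2 * sum_{i=0..q-k} theta_i * theta_{i+k},
and rho(k) = gamma(k) / gamma(0). Sigma^2 cancels.
  numerator   = (1)*(-0.248) + (-0.248)*(0.493) = -0.370264.
  denominator = (1)^2 + (-0.248)^2 + (0.493)^2 = 1.304553.
  rho(1) = -0.370264 / 1.304553 = -0.2838.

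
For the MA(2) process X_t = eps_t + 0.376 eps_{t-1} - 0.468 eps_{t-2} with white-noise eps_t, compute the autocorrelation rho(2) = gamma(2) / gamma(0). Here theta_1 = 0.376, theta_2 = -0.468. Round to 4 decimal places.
\rho(2) = -0.3440

For an MA(q) process with theta_0 = 1, the autocovariance is
  gamma(k) = sigma^2 * sum_{i=0..q-k} theta_i * theta_{i+k},
and rho(k) = gamma(k) / gamma(0). Sigma^2 cancels.
  numerator   = (1)*(-0.468) = -0.468.
  denominator = (1)^2 + (0.376)^2 + (-0.468)^2 = 1.3604.
  rho(2) = -0.468 / 1.3604 = -0.3440.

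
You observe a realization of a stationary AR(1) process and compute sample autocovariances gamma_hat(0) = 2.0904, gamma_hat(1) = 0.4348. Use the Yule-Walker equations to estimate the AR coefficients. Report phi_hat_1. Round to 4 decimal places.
\hat\phi_{1} = 0.2080

The Yule-Walker equations for an AR(p) process read, in matrix form,
  Gamma_p phi = r_p,   with   (Gamma_p)_{ij} = gamma(|i - j|),
                       (r_p)_i = gamma(i),   i,j = 1..p.
Substitute the sample gammas (Toeplitz matrix and right-hand side of size 1):
  Gamma_p = [[2.0904]]
  r_p     = [0.4348]
With p = 1 this is the single equation gamma(0) phi_1 = gamma(1):
  phi_hat_1 = gamma(1) / gamma(0) = 0.4348 / 2.0904 = 0.2080.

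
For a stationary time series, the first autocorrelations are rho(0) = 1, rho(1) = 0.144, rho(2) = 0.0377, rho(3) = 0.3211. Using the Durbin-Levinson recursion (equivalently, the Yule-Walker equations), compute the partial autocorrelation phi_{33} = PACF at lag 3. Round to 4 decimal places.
\phi_{33} = 0.3200

The PACF at lag k is phi_{kk}, the last component of the solution
to the Yule-Walker system G_k phi = r_k where
  (G_k)_{ij} = rho(|i - j|), (r_k)_i = rho(i), i,j = 1..k.
Equivalently, Durbin-Levinson gives phi_{kk} iteratively:
  phi_{11} = rho(1)
  phi_{kk} = [rho(k) - sum_{j=1..k-1} phi_{k-1,j} rho(k-j)]
            / [1 - sum_{j=1..k-1} phi_{k-1,j} rho(j)],
  phi_{k,j} = phi_{k-1,j} - phi_{kk} phi_{k-1,k-j},  j = 1..k-1.
Step k = 1:
  phi_11 = rho(1) = 0.144.
Step k = 2:
  phi_22 = [rho(2) - phi_11 rho(1)] / [1 - phi_11 rho(1)] = [0.0377 - (0.144)(0.144)] / [1 - (0.144)(0.144)]
         = 0.016964 / 0.979264 = 0.017323.
  Update: phi_21 = phi_11 - phi_22 phi_11 = 0.144 - (0.017323)(0.144) = 0.141505.
Step k = 3:
  phi_33 = [rho(3) - phi_21 rho(2) - phi_22 rho(1)] / [1 - phi_21 rho(1) - phi_22 rho(2)]
    numerator   = 0.3211 - (0.141505)(0.0377) - (0.017323)(0.144) = 0.3132707
    denominator = 1 - (0.141505)(0.144) - (0.017323)(0.0377) = 0.97897013
  phi_33 = 0.3132707 / 0.97897013 = 0.32.
Therefore phi_{33} = 0.3200.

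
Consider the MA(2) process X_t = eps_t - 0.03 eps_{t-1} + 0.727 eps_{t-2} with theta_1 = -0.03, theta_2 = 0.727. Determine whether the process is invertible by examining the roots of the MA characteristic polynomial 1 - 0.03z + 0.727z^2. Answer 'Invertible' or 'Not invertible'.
\text{Invertible}

The MA(q) characteristic polynomial is P(z) = 1 - 0.03z + 0.727z^2.
Invertibility requires all roots to lie outside the unit circle, i.e. |z| > 1 for every root.
Set 1 + (-0.03) z + (0.727) z^2 = 0, i.e. a z^2 + b z + c = 0 with a = 0.727, b = -0.03, c = 1.
Discriminant D = b^2 - 4ac = (-0.03)^2 - 4*(0.727)*1 = 0.0009 - (2.908) = -2.9071.
D < 0, so the roots are the complex-conjugate pair z = (-b +/- i sqrt(-D)) / (2a) = 0.0206 +/- 1.1726i.
For a conjugate pair |z|^2 = z * conj(z) = (product of roots) = c/a = 1/(0.727) = 1.375516, so |z| = sqrt(1.375516) = 1.1728 for both roots.
Moduli of all roots: 1.1728, 1.1728.
All moduli strictly greater than 1? Yes.
Verdict: Invertible.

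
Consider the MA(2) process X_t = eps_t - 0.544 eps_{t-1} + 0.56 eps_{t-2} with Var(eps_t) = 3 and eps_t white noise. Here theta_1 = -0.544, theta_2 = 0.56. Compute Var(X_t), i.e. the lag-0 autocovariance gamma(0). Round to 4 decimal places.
\gamma(0) = 4.8286

For an MA(q) process X_t = eps_t + sum_i theta_i eps_{t-i} with
Var(eps_t) = sigma^2, the variance is
  gamma(0) = sigma^2 * (1 + sum_i theta_i^2).
  sum_i theta_i^2 = (-0.544)^2 + (0.56)^2 = 0.295936 + 0.3136 = 0.609536.
  gamma(0) = 3 * (1 + 0.609536) = 3 * 1.609536 = 4.828608, which rounds to 4.8286.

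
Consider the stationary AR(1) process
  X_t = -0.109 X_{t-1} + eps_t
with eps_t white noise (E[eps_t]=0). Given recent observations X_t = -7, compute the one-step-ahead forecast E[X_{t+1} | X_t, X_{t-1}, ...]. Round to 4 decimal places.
E[X_{t+1} \mid \mathcal F_t] = 0.7630

For an AR(p) model X_t = c + sum_i phi_i X_{t-i} + eps_t, the
one-step-ahead conditional mean is
  E[X_{t+1} | X_t, ...] = c + sum_i phi_i X_{t+1-i}.
Substitute known values:
  E[X_{t+1} | ...] = (-0.109) * (-7)
                   = 0.7630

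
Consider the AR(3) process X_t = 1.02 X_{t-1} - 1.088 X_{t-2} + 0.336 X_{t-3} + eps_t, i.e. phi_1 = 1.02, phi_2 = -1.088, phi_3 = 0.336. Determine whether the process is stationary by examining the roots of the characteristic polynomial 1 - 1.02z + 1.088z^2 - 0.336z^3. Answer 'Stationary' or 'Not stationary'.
\text{Stationary}

The AR(p) characteristic polynomial is P(z) = 1 - 1.02z + 1.088z^2 - 0.336z^3.
Stationarity requires all roots to lie outside the unit circle, i.e. |z| > 1 for every root.
Degree 3: look for a simple real root z0 first, then factor out (1 - z/z0) and solve the remaining quadratic.
Testing z0 = 2.5: P(2.5) = 1 + (-1.02)(2.5) + (1.088)(2.5)^2 + (-0.336)(2.5)^3
  = 1 + (-2.55) + (6.8) + (-5.25) = 0.  So z_0 = 2.5 is a root, |z_0| = 2.5.
Divide out the factor (1 - 0.4 z) = (1 - z/z0) (since 1/z0 = 0.4):
  P(z) = (1 - 0.4 z)(1 + (-0.62) z + (0.84) z^2)
  [check: z-coef -0.62 - (0.4) = -1.02; z^2-coef 0.84 - (0.4)(-0.62) = 1.088; z^3-coef -(0.4)(0.84) = -0.336.]
Remaining roots from the quadratic factor 1 + (-0.62) z + (0.84) z^2:
  Set 1 + (-0.62) z + (0.84) z^2 = 0, i.e. a z^2 + b z + c = 0 with a = 0.84, b = -0.62, c = 1.
  Discriminant D = b^2 - 4ac = (-0.62)^2 - 4*(0.84)*1 = 0.3844 - (3.36) = -2.9756.
  D < 0, so the roots are the complex-conjugate pair z = (-b +/- i sqrt(-D)) / (2a) = 0.369 +/- 1.0268i.
  For a conjugate pair |z|^2 = z * conj(z) = (product of roots) = c/a = 1/(0.84) = 1.190476, so |z| = sqrt(1.190476) = 1.0911 for both roots.
Moduli of all roots: 2.5000, 1.0911, 1.0911.
All moduli strictly greater than 1? Yes.
Verdict: Stationary.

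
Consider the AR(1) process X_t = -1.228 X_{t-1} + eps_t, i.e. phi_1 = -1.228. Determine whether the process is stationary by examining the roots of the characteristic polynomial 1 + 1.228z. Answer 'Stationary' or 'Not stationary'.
\text{Not stationary}

The AR(p) characteristic polynomial is P(z) = 1 + 1.228z.
Stationarity requires all roots to lie outside the unit circle, i.e. |z| > 1 for every root.
This is linear in z: 1 + (1.228) z = 0  =>  z = -1/(1.228) = -0.814332,  |z| = 0.814332.
Moduli of all roots: 0.8143.
All moduli strictly greater than 1? No.
Verdict: Not stationary.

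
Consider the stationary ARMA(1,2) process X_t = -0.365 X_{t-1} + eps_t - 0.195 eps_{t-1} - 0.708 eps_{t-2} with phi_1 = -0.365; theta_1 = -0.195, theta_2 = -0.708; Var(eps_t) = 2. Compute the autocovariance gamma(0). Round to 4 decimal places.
\gamma(0) = 3.2124

Multiply the model equation by X_{t-k} and take expectations. With theta_0 = psi_0 = 1 and psi_j the MA(infinity) weights, this gives
  gamma(k) - sum_i phi_i gamma(k-i) = c_k,
  c_k = sigma^2 * sum_{j=k..q} theta_j psi_{j-k}   (c_k = 0 for k > q),
using gamma(-m) = gamma(m).
psi-weights needed (psi_j = theta_j + sum_i phi_i psi_{j-i}):
  psi_1 = theta_1 + phi_1 = -0.195 + (-0.365) = -0.56
  psi_2 = theta_2 + phi_1 psi_1 = -0.708 + (-0.365)(-0.56) = -0.5036
Right-hand sides:
  c_0 = sigma^2 (1 + theta_1 psi_1 + theta_2 psi_2) = 2 * (1 + (-0.195)(-0.56) + (-0.708)(-0.5036)) = 2 * 1.465749 = 2.931498
  c_1 = sigma^2 (theta_1 + theta_2 psi_1) = 2 * (-0.195 + (-0.708)(-0.56)) = 0.40296
  c_2 = sigma^2 theta_2 = 2 * (-0.708) = -1.416
Equations for k = 0 and k = 1 (AR order 1):
  gamma(0) = phi_1 gamma(1) + c_0
  gamma(1) = phi_1 gamma(0) + c_1
Substituting the second into the first: gamma(0) (1 - phi_1^2) = c_0 + phi_1 c_1, so
  gamma(0) = (c_0 + phi_1 c_1) / (1 - phi_1^2) = (2.931498 + (-0.365)(0.40296)) / (1 - (-0.365)^2) = 2.784417 / 0.866775 = 3.212388.
Therefore gamma(0) = 3.2124 (to 4 decimal places).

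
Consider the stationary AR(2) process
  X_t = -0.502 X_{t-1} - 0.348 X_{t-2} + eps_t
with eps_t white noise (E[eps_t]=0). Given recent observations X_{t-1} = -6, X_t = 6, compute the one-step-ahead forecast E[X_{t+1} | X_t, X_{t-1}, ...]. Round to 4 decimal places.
E[X_{t+1} \mid \mathcal F_t] = -0.9240

For an AR(p) model X_t = c + sum_i phi_i X_{t-i} + eps_t, the
one-step-ahead conditional mean is
  E[X_{t+1} | X_t, ...] = c + sum_i phi_i X_{t+1-i}.
Substitute known values:
  E[X_{t+1} | ...] = (-0.502) * (6) + (-0.348) * (-6)
                   = -0.9240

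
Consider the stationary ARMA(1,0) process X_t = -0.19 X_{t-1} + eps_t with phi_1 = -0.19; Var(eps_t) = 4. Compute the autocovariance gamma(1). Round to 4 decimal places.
\gamma(1) = -0.7885

Multiply the model equation by X_{t-k} and take expectations. With theta_0 = psi_0 = 1 and psi_j the MA(infinity) weights, this gives
  gamma(k) - sum_i phi_i gamma(k-i) = c_k,
  c_k = sigma^2 * sum_{j=k..q} theta_j psi_{j-k}   (c_k = 0 for k > q),
using gamma(-m) = gamma(m).
Pure AR (q = 0): c_0 = sigma^2 = 4, c_k = 0 for k >= 1.
Equations for k = 0 and k = 1 (AR order 1):
  gamma(0) = phi_1 gamma(1) + c_0
  gamma(1) = phi_1 gamma(0) + c_1
Substituting the second into the first: gamma(0) (1 - phi_1^2) = c_0 + phi_1 c_1, so
  gamma(0) = c_0 / (1 - phi_1^2) = 4 / (1 - (-0.19)^2) = 4 / 0.9639 = 4.149808.
  gamma(1) = phi_1 gamma(0) = (-0.19)(4.149808) = -0.788464.
Therefore gamma(1) = -0.7885 (to 4 decimal places).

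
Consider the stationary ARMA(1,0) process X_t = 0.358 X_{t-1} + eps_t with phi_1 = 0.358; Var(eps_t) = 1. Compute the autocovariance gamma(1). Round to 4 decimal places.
\gamma(1) = 0.4106

Multiply the model equation by X_{t-k} and take expectations. With theta_0 = psi_0 = 1 and psi_j the MA(infinity) weights, this gives
  gamma(k) - sum_i phi_i gamma(k-i) = c_k,
  c_k = sigma^2 * sum_{j=k..q} theta_j psi_{j-k}   (c_k = 0 for k > q),
using gamma(-m) = gamma(m).
Pure AR (q = 0): c_0 = sigma^2 = 1, c_k = 0 for k >= 1.
Equations for k = 0 and k = 1 (AR order 1):
  gamma(0) = phi_1 gamma(1) + c_0
  gamma(1) = phi_1 gamma(0) + c_1
Substituting the second into the first: gamma(0) (1 - phi_1^2) = c_0 + phi_1 c_1, so
  gamma(0) = c_0 / (1 - phi_1^2) = 1 / (1 - (0.358)^2) = 1 / 0.871836 = 1.147005.
  gamma(1) = phi_1 gamma(0) = (0.358)(1.147005) = 0.410628.
Therefore gamma(1) = 0.4106 (to 4 decimal places).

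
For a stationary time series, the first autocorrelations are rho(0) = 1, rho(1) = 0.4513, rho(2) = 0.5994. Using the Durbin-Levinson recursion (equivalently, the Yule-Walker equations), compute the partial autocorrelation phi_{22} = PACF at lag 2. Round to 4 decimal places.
\phi_{22} = 0.4969

The PACF at lag k is phi_{kk}, the last component of the solution
to the Yule-Walker system G_k phi = r_k where
  (G_k)_{ij} = rho(|i - j|), (r_k)_i = rho(i), i,j = 1..k.
Equivalently, Durbin-Levinson gives phi_{kk} iteratively:
  phi_{11} = rho(1)
  phi_{kk} = [rho(k) - sum_{j=1..k-1} phi_{k-1,j} rho(k-j)]
            / [1 - sum_{j=1..k-1} phi_{k-1,j} rho(j)],
  phi_{k,j} = phi_{k-1,j} - phi_{kk} phi_{k-1,k-j},  j = 1..k-1.
Step k = 1:
  phi_11 = rho(1) = 0.4513.
Step k = 2:
  phi_22 = [rho(2) - phi_11 rho(1)] / [1 - phi_11 rho(1)] = [0.5994 - (0.4513)(0.4513)] / [1 - (0.4513)(0.4513)]
         = 0.39572831 / 0.79632831 = 0.4969.
Therefore phi_{22} = 0.4969.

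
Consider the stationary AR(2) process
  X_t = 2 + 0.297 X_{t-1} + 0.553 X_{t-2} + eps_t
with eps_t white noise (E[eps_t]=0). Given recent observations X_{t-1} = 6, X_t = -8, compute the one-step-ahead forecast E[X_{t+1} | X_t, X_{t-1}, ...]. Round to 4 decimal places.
E[X_{t+1} \mid \mathcal F_t] = 2.9420

For an AR(p) model X_t = c + sum_i phi_i X_{t-i} + eps_t, the
one-step-ahead conditional mean is
  E[X_{t+1} | X_t, ...] = c + sum_i phi_i X_{t+1-i}.
Substitute known values:
  E[X_{t+1} | ...] = 2 + (0.297) * (-8) + (0.553) * (6)
                   = 2.9420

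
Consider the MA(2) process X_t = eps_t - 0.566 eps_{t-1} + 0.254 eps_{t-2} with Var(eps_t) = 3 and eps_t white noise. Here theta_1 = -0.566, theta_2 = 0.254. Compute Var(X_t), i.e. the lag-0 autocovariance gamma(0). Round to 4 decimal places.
\gamma(0) = 4.1546

For an MA(q) process X_t = eps_t + sum_i theta_i eps_{t-i} with
Var(eps_t) = sigma^2, the variance is
  gamma(0) = sigma^2 * (1 + sum_i theta_i^2).
  sum_i theta_i^2 = (-0.566)^2 + (0.254)^2 = 0.320356 + 0.064516 = 0.384872.
  gamma(0) = 3 * (1 + 0.384872) = 3 * 1.384872 = 4.154616, which rounds to 4.1546.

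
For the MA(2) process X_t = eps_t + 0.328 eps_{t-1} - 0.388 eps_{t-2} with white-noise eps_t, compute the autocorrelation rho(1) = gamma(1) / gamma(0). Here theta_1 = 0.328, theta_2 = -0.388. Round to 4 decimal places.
\rho(1) = 0.1596

For an MA(q) process with theta_0 = 1, the autocovariance is
  gamma(k) = sigma^2 * sum_{i=0..q-k} theta_i * theta_{i+k},
and rho(k) = gamma(k) / gamma(0). Sigma^2 cancels.
  numerator   = (1)*(0.328) + (0.328)*(-0.388) = 0.200736.
  denominator = (1)^2 + (0.328)^2 + (-0.388)^2 = 1.258128.
  rho(1) = 0.200736 / 1.258128 = 0.1596.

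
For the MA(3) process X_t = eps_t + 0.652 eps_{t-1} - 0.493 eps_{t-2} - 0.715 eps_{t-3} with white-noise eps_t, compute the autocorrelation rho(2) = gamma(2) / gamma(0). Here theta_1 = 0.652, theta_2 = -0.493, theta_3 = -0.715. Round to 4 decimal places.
\rho(2) = -0.4401

For an MA(q) process with theta_0 = 1, the autocovariance is
  gamma(k) = sigma^2 * sum_{i=0..q-k} theta_i * theta_{i+k},
and rho(k) = gamma(k) / gamma(0). Sigma^2 cancels.
  numerator   = (1)*(-0.493) + (0.652)*(-0.715) = -0.95918.
  denominator = (1)^2 + (0.652)^2 + (-0.493)^2 + (-0.715)^2 = 2.179378.
  rho(2) = -0.95918 / 2.179378 = -0.4401.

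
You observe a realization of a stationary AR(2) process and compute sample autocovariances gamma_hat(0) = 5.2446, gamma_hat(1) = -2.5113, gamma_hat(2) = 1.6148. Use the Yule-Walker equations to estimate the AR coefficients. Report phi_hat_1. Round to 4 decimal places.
\hat\phi_{1} = -0.4300

The Yule-Walker equations for an AR(p) process read, in matrix form,
  Gamma_p phi = r_p,   with   (Gamma_p)_{ij} = gamma(|i - j|),
                       (r_p)_i = gamma(i),   i,j = 1..p.
Substitute the sample gammas (Toeplitz matrix and right-hand side of size 2):
  Gamma_p = [[5.2446, -2.5113], [-2.5113, 5.2446]]
  r_p     = [-2.5113, 1.6148]
Written out:
  5.2446 phi_1 - 2.5113 phi_2 = -2.5113
  -2.5113 phi_1 + 5.2446 phi_2 = 1.6148
Solve by Cramer's rule:
  det = gamma(0)^2 - gamma(1)^2 = (5.2446)^2 - (-2.5113)^2 = 27.50582916 - 6.30662769 = 21.19920147
  phi_hat_1 = [gamma(1) gamma(0) - gamma(1) gamma(2)] / det = [(-2.5113)(5.2446) - (-2.5113)(1.6148)] / 21.19920147 = -9.11551674 / 21.19920147 = -0.43
  phi_hat_2 = [gamma(0) gamma(2) - gamma(1)^2] / det = [(5.2446)(1.6148) - (-2.5113)^2] / 21.19920147 = 2.16235239 / 21.19920147 = 0.102
So phi_hat = [-0.4300, 0.1020].
Therefore phi_hat_1 = -0.4300.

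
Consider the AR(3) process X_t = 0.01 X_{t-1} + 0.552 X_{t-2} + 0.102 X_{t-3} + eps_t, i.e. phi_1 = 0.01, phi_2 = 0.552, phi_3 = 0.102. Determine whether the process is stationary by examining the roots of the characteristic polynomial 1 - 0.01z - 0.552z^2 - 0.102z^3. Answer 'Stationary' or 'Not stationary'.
\text{Stationary}

The AR(p) characteristic polynomial is P(z) = 1 - 0.01z - 0.552z^2 - 0.102z^3.
Stationarity requires all roots to lie outside the unit circle, i.e. |z| > 1 for every root.
Degree 3: look for a simple real root z0 first, then factor out (1 - z/z0) and solve the remaining quadratic.
Testing z0 = -5: P(-5) = 1 + (-0.01)(-5) + (-0.552)(-5)^2 + (-0.102)(-5)^3
  = 1 + (0.05) + (-13.8) + (12.75) = 0.  So z_0 = -5 is a root, |z_0| = 5.
Divide out the factor (1 + 0.2 z) = (1 - z/z0) (since 1/z0 = -0.2):
  P(z) = (1 + 0.2 z)(1 + (-0.21) z + (-0.51) z^2)
  [check: z-coef -0.21 - (-0.2) = -0.01; z^2-coef -0.51 - (-0.2)(-0.21) = -0.552; z^3-coef -(-0.2)(-0.51) = -0.102.]
Remaining roots from the quadratic factor 1 + (-0.21) z + (-0.51) z^2:
  Set 1 + (-0.21) z + (-0.51) z^2 = 0, i.e. a z^2 + b z + c = 0 with a = -0.51, b = -0.21, c = 1.
  Discriminant D = b^2 - 4ac = (-0.21)^2 - 4*(-0.51)*1 = 0.0441 - (-2.04) = 2.0841.
  D >= 0, so the roots are real: z = (-b +/- sqrt(D)) / (2a) = (0.21 +/- 1.443641) / (-1.02).
    z_1 = (0.21 + 1.443641) / (-1.02) = -1.6212,   |z_1| = 1.6212.
    z_2 = (0.21 - 1.443641) / (-1.02) = 1.2095,   |z_2| = 1.2095.
Moduli of all roots: 5.0000, 1.6212, 1.2095.
All moduli strictly greater than 1? Yes.
Verdict: Stationary.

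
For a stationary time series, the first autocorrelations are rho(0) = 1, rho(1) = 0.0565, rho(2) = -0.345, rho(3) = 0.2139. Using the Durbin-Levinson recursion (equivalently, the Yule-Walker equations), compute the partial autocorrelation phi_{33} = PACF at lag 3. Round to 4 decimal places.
\phi_{33} = 0.2970

The PACF at lag k is phi_{kk}, the last component of the solution
to the Yule-Walker system G_k phi = r_k where
  (G_k)_{ij} = rho(|i - j|), (r_k)_i = rho(i), i,j = 1..k.
Equivalently, Durbin-Levinson gives phi_{kk} iteratively:
  phi_{11} = rho(1)
  phi_{kk} = [rho(k) - sum_{j=1..k-1} phi_{k-1,j} rho(k-j)]
            / [1 - sum_{j=1..k-1} phi_{k-1,j} rho(j)],
  phi_{k,j} = phi_{k-1,j} - phi_{kk} phi_{k-1,k-j},  j = 1..k-1.
Step k = 1:
  phi_11 = rho(1) = 0.0565.
Step k = 2:
  phi_22 = [rho(2) - phi_11 rho(1)] / [1 - phi_11 rho(1)] = [-0.345 - (0.0565)(0.0565)] / [1 - (0.0565)(0.0565)]
         = -0.34819225 / 0.99680775 = -0.349307.
  Update: phi_21 = phi_11 - phi_22 phi_11 = 0.0565 - (-0.349307)(0.0565) = 0.076236.
Step k = 3:
  phi_33 = [rho(3) - phi_21 rho(2) - phi_22 rho(1)] / [1 - phi_21 rho(1) - phi_22 rho(2)]
    numerator   = 0.2139 - (0.076236)(-0.345) - (-0.349307)(0.0565) = 0.25993724
    denominator = 1 - (0.076236)(0.0565) - (-0.349307)(-0.345) = 0.87518165
  phi_33 = 0.25993724 / 0.87518165 = 0.297.
Therefore phi_{33} = 0.2970.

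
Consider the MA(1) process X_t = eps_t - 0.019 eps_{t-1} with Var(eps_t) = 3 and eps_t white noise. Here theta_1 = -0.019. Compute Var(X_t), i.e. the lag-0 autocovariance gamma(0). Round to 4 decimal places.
\gamma(0) = 3.0011

For an MA(q) process X_t = eps_t + sum_i theta_i eps_{t-i} with
Var(eps_t) = sigma^2, the variance is
  gamma(0) = sigma^2 * (1 + sum_i theta_i^2).
  sum_i theta_i^2 = (-0.019)^2 = 0.000361.
  gamma(0) = 3 * (1 + 0.000361) = 3 * 1.000361 = 3.001083, which rounds to 3.0011.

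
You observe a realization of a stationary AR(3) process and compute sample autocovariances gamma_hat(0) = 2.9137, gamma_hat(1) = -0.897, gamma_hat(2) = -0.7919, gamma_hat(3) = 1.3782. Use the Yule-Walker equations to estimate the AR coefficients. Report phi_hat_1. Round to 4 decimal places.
\hat\phi_{1} = -0.3090

The Yule-Walker equations for an AR(p) process read, in matrix form,
  Gamma_p phi = r_p,   with   (Gamma_p)_{ij} = gamma(|i - j|),
                       (r_p)_i = gamma(i),   i,j = 1..p.
Substitute the sample gammas (Toeplitz matrix and right-hand side of size 3):
  Gamma_p = [[2.9137, -0.897, -0.7919], [-0.897, 2.9137, -0.897], [-0.7919, -0.897, 2.9137]]
  r_p     = [-0.897, -0.7919, 1.3782]
Written out (R1..R3):
  (R1) 2.9137 phi_1 - 0.897 phi_2 - 0.7919 phi_3 = -0.897
  (R2) -0.897 phi_1 + 2.9137 phi_2 - 0.897 phi_3 = -0.7919
  (R3) -0.7919 phi_1 - 0.897 phi_2 + 2.9137 phi_3 = 1.3782
Gaussian elimination:
  R2 <- R2 - (-0.897/2.9137) R1 = R2 - (-0.307856) R1:  2.637553 phi_2 - 1.140791 phi_3 = -1.068047
  R3 <- R3 - (-0.7919/2.9137) R1 = R3 - (-0.271785) R1:  -1.140791 phi_2 + 2.698473 phi_3 = 1.134409
  R3 <- R3 - (-1.140791/2.637553) R2 = R3 - (-0.432519) R2:  2.20506 phi_3 = 0.672459
Back-substitution:
  phi_hat_3 = 0.672459 / 2.20506 = 0.304962
  phi_hat_2 = (-1.068047 - (-1.140791)(0.304962)) / 2.637553 = -0.273037
  phi_hat_1 = (-0.897 - (-0.897)(-0.273037) - (-0.7919)(0.304962)) / 2.9137 = -0.309028
So phi_hat = [-0.3090, -0.2730, 0.3050].
Therefore phi_hat_1 = -0.3090.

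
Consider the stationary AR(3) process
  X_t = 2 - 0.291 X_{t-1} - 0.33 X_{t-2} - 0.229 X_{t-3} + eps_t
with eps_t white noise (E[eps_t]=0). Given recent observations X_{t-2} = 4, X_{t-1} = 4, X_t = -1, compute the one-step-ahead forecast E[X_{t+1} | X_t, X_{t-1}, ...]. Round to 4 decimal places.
E[X_{t+1} \mid \mathcal F_t] = 0.0550

For an AR(p) model X_t = c + sum_i phi_i X_{t-i} + eps_t, the
one-step-ahead conditional mean is
  E[X_{t+1} | X_t, ...] = c + sum_i phi_i X_{t+1-i}.
Substitute known values:
  E[X_{t+1} | ...] = 2 + (-0.291) * (-1) + (-0.33) * (4) + (-0.229) * (4)
                   = 0.0550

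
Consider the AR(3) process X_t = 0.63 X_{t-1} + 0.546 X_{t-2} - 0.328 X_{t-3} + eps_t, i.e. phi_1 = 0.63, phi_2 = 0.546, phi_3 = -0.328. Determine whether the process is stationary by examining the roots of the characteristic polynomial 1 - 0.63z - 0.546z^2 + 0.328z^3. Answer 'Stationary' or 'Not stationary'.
\text{Stationary}

The AR(p) characteristic polynomial is P(z) = 1 - 0.63z - 0.546z^2 + 0.328z^3.
Stationarity requires all roots to lie outside the unit circle, i.e. |z| > 1 for every root.
Degree 3: look for a simple real root z0 first, then factor out (1 - z/z0) and solve the remaining quadratic.
Testing z0 = 1.25: P(1.25) = 1 + (-0.63)(1.25) + (-0.546)(1.25)^2 + (0.328)(1.25)^3
  = 1 + (-0.7875) + (-0.853125) + (0.640625) = 0.  So z_0 = 1.25 is a root, |z_0| = 1.25.
Divide out the factor (1 - 0.8 z) = (1 - z/z0) (since 1/z0 = 0.8):
  P(z) = (1 - 0.8 z)(1 + (0.17) z + (-0.41) z^2)
  [check: z-coef 0.17 - (0.8) = -0.63; z^2-coef -0.41 - (0.8)(0.17) = -0.546; z^3-coef -(0.8)(-0.41) = 0.328.]
Remaining roots from the quadratic factor 1 + (0.17) z + (-0.41) z^2:
  Set 1 + (0.17) z + (-0.41) z^2 = 0, i.e. a z^2 + b z + c = 0 with a = -0.41, b = 0.17, c = 1.
  Discriminant D = b^2 - 4ac = (0.17)^2 - 4*(-0.41)*1 = 0.0289 - (-1.64) = 1.6689.
  D >= 0, so the roots are real: z = (-b +/- sqrt(D)) / (2a) = (-0.17 +/- 1.291859) / (-0.82).
    z_1 = (-0.17 + 1.291859) / (-0.82) = -1.3681,   |z_1| = 1.3681.
    z_2 = (-0.17 - 1.291859) / (-0.82) = 1.7828,   |z_2| = 1.7828.
Moduli of all roots: 1.2500, 1.3681, 1.7828.
All moduli strictly greater than 1? Yes.
Verdict: Stationary.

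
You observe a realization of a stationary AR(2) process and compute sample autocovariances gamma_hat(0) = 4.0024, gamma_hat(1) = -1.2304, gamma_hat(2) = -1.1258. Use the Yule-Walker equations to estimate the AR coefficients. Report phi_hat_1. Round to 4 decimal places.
\hat\phi_{1} = -0.4350

The Yule-Walker equations for an AR(p) process read, in matrix form,
  Gamma_p phi = r_p,   with   (Gamma_p)_{ij} = gamma(|i - j|),
                       (r_p)_i = gamma(i),   i,j = 1..p.
Substitute the sample gammas (Toeplitz matrix and right-hand side of size 2):
  Gamma_p = [[4.0024, -1.2304], [-1.2304, 4.0024]]
  r_p     = [-1.2304, -1.1258]
Written out:
  4.0024 phi_1 - 1.2304 phi_2 = -1.2304
  -1.2304 phi_1 + 4.0024 phi_2 = -1.1258
Solve by Cramer's rule:
  det = gamma(0)^2 - gamma(1)^2 = (4.0024)^2 - (-1.2304)^2 = 16.01920576 - 1.51388416 = 14.5053216
  phi_hat_1 = [gamma(1) gamma(0) - gamma(1) gamma(2)] / det = [(-1.2304)(4.0024) - (-1.2304)(-1.1258)] / 14.5053216 = -6.30973728 / 14.5053216 = -0.435
  phi_hat_2 = [gamma(0) gamma(2) - gamma(1)^2] / det = [(4.0024)(-1.1258) - (-1.2304)^2] / 14.5053216 = -6.01978608 / 14.5053216 = -0.415
So phi_hat = [-0.4350, -0.4150].
Therefore phi_hat_1 = -0.4350.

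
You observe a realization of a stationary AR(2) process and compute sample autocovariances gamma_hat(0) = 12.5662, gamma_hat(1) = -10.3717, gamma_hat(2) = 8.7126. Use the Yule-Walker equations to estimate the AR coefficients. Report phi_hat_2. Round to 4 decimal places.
\hat\phi_{2} = 0.0380

The Yule-Walker equations for an AR(p) process read, in matrix form,
  Gamma_p phi = r_p,   with   (Gamma_p)_{ij} = gamma(|i - j|),
                       (r_p)_i = gamma(i),   i,j = 1..p.
Substitute the sample gammas (Toeplitz matrix and right-hand side of size 2):
  Gamma_p = [[12.5662, -10.3717], [-10.3717, 12.5662]]
  r_p     = [-10.3717, 8.7126]
Written out:
  12.5662 phi_1 - 10.3717 phi_2 = -10.3717
  -10.3717 phi_1 + 12.5662 phi_2 = 8.7126
Solve by Cramer's rule:
  det = gamma(0)^2 - gamma(1)^2 = (12.5662)^2 - (-10.3717)^2 = 157.90938244 - 107.57216089 = 50.33722155
  phi_hat_1 = [gamma(1) gamma(0) - gamma(1) gamma(2)] / det = [(-10.3717)(12.5662) - (-10.3717)(8.7126)] / 50.33722155 = -39.96838312 / 50.33722155 = -0.794
  phi_hat_2 = [gamma(0) gamma(2) - gamma(1)^2] / det = [(12.5662)(8.7126) - (-10.3717)^2] / 50.33722155 = 1.91211323 / 50.33722155 = 0.038
So phi_hat = [-0.7940, 0.0380].
Therefore phi_hat_2 = 0.0380.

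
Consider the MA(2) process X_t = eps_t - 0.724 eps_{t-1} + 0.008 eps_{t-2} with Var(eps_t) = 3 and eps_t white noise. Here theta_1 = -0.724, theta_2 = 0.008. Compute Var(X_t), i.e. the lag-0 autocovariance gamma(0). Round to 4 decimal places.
\gamma(0) = 4.5727

For an MA(q) process X_t = eps_t + sum_i theta_i eps_{t-i} with
Var(eps_t) = sigma^2, the variance is
  gamma(0) = sigma^2 * (1 + sum_i theta_i^2).
  sum_i theta_i^2 = (-0.724)^2 + (0.008)^2 = 0.524176 + 0.000064 = 0.52424.
  gamma(0) = 3 * (1 + 0.52424) = 3 * 1.52424 = 4.57272, which rounds to 4.5727.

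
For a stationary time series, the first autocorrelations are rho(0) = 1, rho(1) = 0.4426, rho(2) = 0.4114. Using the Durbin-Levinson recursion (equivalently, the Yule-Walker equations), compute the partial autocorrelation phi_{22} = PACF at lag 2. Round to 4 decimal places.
\phi_{22} = 0.2680

The PACF at lag k is phi_{kk}, the last component of the solution
to the Yule-Walker system G_k phi = r_k where
  (G_k)_{ij} = rho(|i - j|), (r_k)_i = rho(i), i,j = 1..k.
Equivalently, Durbin-Levinson gives phi_{kk} iteratively:
  phi_{11} = rho(1)
  phi_{kk} = [rho(k) - sum_{j=1..k-1} phi_{k-1,j} rho(k-j)]
            / [1 - sum_{j=1..k-1} phi_{k-1,j} rho(j)],
  phi_{k,j} = phi_{k-1,j} - phi_{kk} phi_{k-1,k-j},  j = 1..k-1.
Step k = 1:
  phi_11 = rho(1) = 0.4426.
Step k = 2:
  phi_22 = [rho(2) - phi_11 rho(1)] / [1 - phi_11 rho(1)] = [0.4114 - (0.4426)(0.4426)] / [1 - (0.4426)(0.4426)]
         = 0.21550524 / 0.80410524 = 0.268.
Therefore phi_{22} = 0.2680.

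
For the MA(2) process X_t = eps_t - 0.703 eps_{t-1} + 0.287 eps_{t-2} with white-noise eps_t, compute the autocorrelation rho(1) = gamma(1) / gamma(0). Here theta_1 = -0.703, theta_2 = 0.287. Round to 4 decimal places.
\rho(1) = -0.5739

For an MA(q) process with theta_0 = 1, the autocovariance is
  gamma(k) = sigma^2 * sum_{i=0..q-k} theta_i * theta_{i+k},
and rho(k) = gamma(k) / gamma(0). Sigma^2 cancels.
  numerator   = (1)*(-0.703) + (-0.703)*(0.287) = -0.904761.
  denominator = (1)^2 + (-0.703)^2 + (0.287)^2 = 1.576578.
  rho(1) = -0.904761 / 1.576578 = -0.5739.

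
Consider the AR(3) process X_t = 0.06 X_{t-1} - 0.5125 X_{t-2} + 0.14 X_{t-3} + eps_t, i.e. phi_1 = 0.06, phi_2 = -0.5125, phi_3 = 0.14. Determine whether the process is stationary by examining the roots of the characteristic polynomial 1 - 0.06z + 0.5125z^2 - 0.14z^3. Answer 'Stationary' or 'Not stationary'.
\text{Stationary}

The AR(p) characteristic polynomial is P(z) = 1 - 0.06z + 0.5125z^2 - 0.14z^3.
Stationarity requires all roots to lie outside the unit circle, i.e. |z| > 1 for every root.
Degree 3: look for a simple real root z0 first, then factor out (1 - z/z0) and solve the remaining quadratic.
Testing z0 = 4: P(4) = 1 + (-0.06)(4) + (0.5125)(4)^2 + (-0.14)(4)^3
  = 1 + (-0.24) + (8.2) + (-8.96) = 0.  So z_0 = 4 is a root, |z_0| = 4.
Divide out the factor (1 - 0.25 z) = (1 - z/z0) (since 1/z0 = 0.25):
  P(z) = (1 - 0.25 z)(1 + (0.19) z + (0.56) z^2)
  [check: z-coef 0.19 - (0.25) = -0.06; z^2-coef 0.56 - (0.25)(0.19) = 0.5125; z^3-coef -(0.25)(0.56) = -0.14.]
Remaining roots from the quadratic factor 1 + (0.19) z + (0.56) z^2:
  Set 1 + (0.19) z + (0.56) z^2 = 0, i.e. a z^2 + b z + c = 0 with a = 0.56, b = 0.19, c = 1.
  Discriminant D = b^2 - 4ac = (0.19)^2 - 4*(0.56)*1 = 0.0361 - (2.24) = -2.2039.
  D < 0, so the roots are the complex-conjugate pair z = (-b +/- i sqrt(-D)) / (2a) = -0.1696 +/- 1.3255i.
  For a conjugate pair |z|^2 = z * conj(z) = (product of roots) = c/a = 1/(0.56) = 1.785714, so |z| = sqrt(1.785714) = 1.3363 for both roots.
Moduli of all roots: 4.0000, 1.3363, 1.3363.
All moduli strictly greater than 1? Yes.
Verdict: Stationary.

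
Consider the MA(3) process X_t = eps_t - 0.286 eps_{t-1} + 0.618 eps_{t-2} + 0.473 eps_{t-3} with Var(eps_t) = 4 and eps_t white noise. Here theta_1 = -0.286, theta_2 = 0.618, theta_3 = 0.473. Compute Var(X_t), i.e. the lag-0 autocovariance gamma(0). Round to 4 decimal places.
\gamma(0) = 6.7498

For an MA(q) process X_t = eps_t + sum_i theta_i eps_{t-i} with
Var(eps_t) = sigma^2, the variance is
  gamma(0) = sigma^2 * (1 + sum_i theta_i^2).
  sum_i theta_i^2 = (-0.286)^2 + (0.618)^2 + (0.473)^2 = 0.081796 + 0.381924 + 0.223729 = 0.687449.
  gamma(0) = 4 * (1 + 0.687449) = 4 * 1.687449 = 6.749796, which rounds to 6.7498.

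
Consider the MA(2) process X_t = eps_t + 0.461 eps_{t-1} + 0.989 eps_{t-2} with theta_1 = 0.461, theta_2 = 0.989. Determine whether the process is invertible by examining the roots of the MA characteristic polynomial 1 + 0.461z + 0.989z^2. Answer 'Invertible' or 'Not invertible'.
\text{Invertible}

The MA(q) characteristic polynomial is P(z) = 1 + 0.461z + 0.989z^2.
Invertibility requires all roots to lie outside the unit circle, i.e. |z| > 1 for every root.
Set 1 + (0.461) z + (0.989) z^2 = 0, i.e. a z^2 + b z + c = 0 with a = 0.989, b = 0.461, c = 1.
Discriminant D = b^2 - 4ac = (0.461)^2 - 4*(0.989)*1 = 0.212521 - (3.956) = -3.743479.
D < 0, so the roots are the complex-conjugate pair z = (-b +/- i sqrt(-D)) / (2a) = -0.2331 +/- 0.9782i.
For a conjugate pair |z|^2 = z * conj(z) = (product of roots) = c/a = 1/(0.989) = 1.011122, so |z| = sqrt(1.011122) = 1.0055 for both roots.
Moduli of all roots: 1.0055, 1.0055.
All moduli strictly greater than 1? Yes.
Verdict: Invertible.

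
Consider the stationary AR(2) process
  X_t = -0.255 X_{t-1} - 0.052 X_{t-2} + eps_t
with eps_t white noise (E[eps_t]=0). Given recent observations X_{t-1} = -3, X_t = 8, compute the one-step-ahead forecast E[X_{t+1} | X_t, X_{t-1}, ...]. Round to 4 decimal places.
E[X_{t+1} \mid \mathcal F_t] = -1.8840

For an AR(p) model X_t = c + sum_i phi_i X_{t-i} + eps_t, the
one-step-ahead conditional mean is
  E[X_{t+1} | X_t, ...] = c + sum_i phi_i X_{t+1-i}.
Substitute known values:
  E[X_{t+1} | ...] = (-0.255) * (8) + (-0.052) * (-3)
                   = -1.8840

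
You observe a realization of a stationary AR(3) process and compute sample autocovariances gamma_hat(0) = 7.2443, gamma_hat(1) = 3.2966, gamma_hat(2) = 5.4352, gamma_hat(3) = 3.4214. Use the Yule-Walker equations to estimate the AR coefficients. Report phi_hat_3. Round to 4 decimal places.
\hat\phi_{3} = 0.1260

The Yule-Walker equations for an AR(p) process read, in matrix form,
  Gamma_p phi = r_p,   with   (Gamma_p)_{ij} = gamma(|i - j|),
                       (r_p)_i = gamma(i),   i,j = 1..p.
Substitute the sample gammas (Toeplitz matrix and right-hand side of size 3):
  Gamma_p = [[7.2443, 3.2966, 5.4352], [3.2966, 7.2443, 3.2966], [5.4352, 3.2966, 7.2443]]
  r_p     = [3.2966, 5.4352, 3.4214]
Written out (R1..R3):
  (R1) 7.2443 phi_1 + 3.2966 phi_2 + 5.4352 phi_3 = 3.2966
  (R2) 3.2966 phi_1 + 7.2443 phi_2 + 3.2966 phi_3 = 5.4352
  (R3) 5.4352 phi_1 + 3.2966 phi_2 + 7.2443 phi_3 = 3.4214
Gaussian elimination:
  R2 <- R2 - (3.2966/7.2443) R1 = R2 - (0.455061) R1:  5.744145 phi_2 + 0.823251 phi_3 = 3.935045
  R3 <- R3 - (5.4352/7.2443) R1 = R3 - (0.750273) R1:  0.823251 phi_2 + 3.166418 phi_3 = 0.948051
  R3 <- R3 - (0.823251/5.744145) R2 = R3 - (0.14332) R2:  3.04843 phi_3 = 0.38408
Back-substitution:
  phi_hat_3 = 0.38408 / 3.04843 = 0.125993
  phi_hat_2 = (3.935045 - (0.823251)(0.125993)) / 5.744145 = 0.666996
  phi_hat_1 = (3.2966 - (3.2966)(0.666996) - (5.4352)(0.125993)) / 7.2443 = 0.057008
So phi_hat = [0.0570, 0.6670, 0.1260].
Therefore phi_hat_3 = 0.1260.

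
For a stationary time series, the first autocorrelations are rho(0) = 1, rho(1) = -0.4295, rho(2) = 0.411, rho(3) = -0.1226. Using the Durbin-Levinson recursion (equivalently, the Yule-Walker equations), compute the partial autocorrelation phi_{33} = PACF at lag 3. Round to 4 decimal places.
\phi_{33} = 0.1650

The PACF at lag k is phi_{kk}, the last component of the solution
to the Yule-Walker system G_k phi = r_k where
  (G_k)_{ij} = rho(|i - j|), (r_k)_i = rho(i), i,j = 1..k.
Equivalently, Durbin-Levinson gives phi_{kk} iteratively:
  phi_{11} = rho(1)
  phi_{kk} = [rho(k) - sum_{j=1..k-1} phi_{k-1,j} rho(k-j)]
            / [1 - sum_{j=1..k-1} phi_{k-1,j} rho(j)],
  phi_{k,j} = phi_{k-1,j} - phi_{kk} phi_{k-1,k-j},  j = 1..k-1.
Step k = 1:
  phi_11 = rho(1) = -0.4295.
Step k = 2:
  phi_22 = [rho(2) - phi_11 rho(1)] / [1 - phi_11 rho(1)] = [0.411 - (-0.4295)(-0.4295)] / [1 - (-0.4295)(-0.4295)]
         = 0.22652975 / 0.81552975 = 0.27777.
  Update: phi_21 = phi_11 - phi_22 phi_11 = -0.4295 - (0.27777)(-0.4295) = -0.310198.
Step k = 3:
  phi_33 = [rho(3) - phi_21 rho(2) - phi_22 rho(1)] / [1 - phi_21 rho(1) - phi_22 rho(2)]
    numerator   = -0.1226 - (-0.310198)(0.411) - (0.27777)(-0.4295) = 0.12419352
    denominator = 1 - (-0.310198)(-0.4295) - (0.27777)(0.411) = 0.75260657
  phi_33 = 0.12419352 / 0.75260657 = 0.165.
Therefore phi_{33} = 0.1650.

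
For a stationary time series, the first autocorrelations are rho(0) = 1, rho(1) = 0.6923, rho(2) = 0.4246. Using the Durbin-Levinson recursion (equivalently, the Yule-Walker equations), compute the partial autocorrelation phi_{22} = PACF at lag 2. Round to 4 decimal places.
\phi_{22} = -0.1050

The PACF at lag k is phi_{kk}, the last component of the solution
to the Yule-Walker system G_k phi = r_k where
  (G_k)_{ij} = rho(|i - j|), (r_k)_i = rho(i), i,j = 1..k.
Equivalently, Durbin-Levinson gives phi_{kk} iteratively:
  phi_{11} = rho(1)
  phi_{kk} = [rho(k) - sum_{j=1..k-1} phi_{k-1,j} rho(k-j)]
            / [1 - sum_{j=1..k-1} phi_{k-1,j} rho(j)],
  phi_{k,j} = phi_{k-1,j} - phi_{kk} phi_{k-1,k-j},  j = 1..k-1.
Step k = 1:
  phi_11 = rho(1) = 0.6923.
Step k = 2:
  phi_22 = [rho(2) - phi_11 rho(1)] / [1 - phi_11 rho(1)] = [0.4246 - (0.6923)(0.6923)] / [1 - (0.6923)(0.6923)]
         = -0.05467929 / 0.52072071 = -0.105.
Therefore phi_{22} = -0.1050.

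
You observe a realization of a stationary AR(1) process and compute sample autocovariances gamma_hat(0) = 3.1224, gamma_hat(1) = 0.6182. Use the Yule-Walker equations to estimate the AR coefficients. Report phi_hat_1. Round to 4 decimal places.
\hat\phi_{1} = 0.1980

The Yule-Walker equations for an AR(p) process read, in matrix form,
  Gamma_p phi = r_p,   with   (Gamma_p)_{ij} = gamma(|i - j|),
                       (r_p)_i = gamma(i),   i,j = 1..p.
Substitute the sample gammas (Toeplitz matrix and right-hand side of size 1):
  Gamma_p = [[3.1224]]
  r_p     = [0.6182]
With p = 1 this is the single equation gamma(0) phi_1 = gamma(1):
  phi_hat_1 = gamma(1) / gamma(0) = 0.6182 / 3.1224 = 0.1980.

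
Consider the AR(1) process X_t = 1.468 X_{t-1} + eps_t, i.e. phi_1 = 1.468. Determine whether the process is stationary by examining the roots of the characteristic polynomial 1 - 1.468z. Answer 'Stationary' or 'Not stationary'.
\text{Not stationary}

The AR(p) characteristic polynomial is P(z) = 1 - 1.468z.
Stationarity requires all roots to lie outside the unit circle, i.e. |z| > 1 for every root.
This is linear in z: 1 + (-1.468) z = 0  =>  z = -1/(-1.468) = 0.681199,  |z| = 0.681199.
Moduli of all roots: 0.6812.
All moduli strictly greater than 1? No.
Verdict: Not stationary.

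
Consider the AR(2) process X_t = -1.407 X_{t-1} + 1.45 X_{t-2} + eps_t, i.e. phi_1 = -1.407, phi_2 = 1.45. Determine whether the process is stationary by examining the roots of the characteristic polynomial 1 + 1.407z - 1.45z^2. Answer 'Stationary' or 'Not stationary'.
\text{Not stationary}

The AR(p) characteristic polynomial is P(z) = 1 + 1.407z - 1.45z^2.
Stationarity requires all roots to lie outside the unit circle, i.e. |z| > 1 for every root.
Set 1 + (1.407) z + (-1.45) z^2 = 0, i.e. a z^2 + b z + c = 0 with a = -1.45, b = 1.407, c = 1.
Discriminant D = b^2 - 4ac = (1.407)^2 - 4*(-1.45)*1 = 1.979649 - (-5.8) = 7.779649.
D >= 0, so the roots are real: z = (-b +/- sqrt(D)) / (2a) = (-1.407 +/- 2.789202) / (-2.9).
  z_1 = (-1.407 + 2.789202) / (-2.9) = -0.4766,   |z_1| = 0.4766.
  z_2 = (-1.407 - 2.789202) / (-2.9) = 1.447,   |z_2| = 1.447.
Moduli of all roots: 0.4766, 1.4470.
All moduli strictly greater than 1? No.
Verdict: Not stationary.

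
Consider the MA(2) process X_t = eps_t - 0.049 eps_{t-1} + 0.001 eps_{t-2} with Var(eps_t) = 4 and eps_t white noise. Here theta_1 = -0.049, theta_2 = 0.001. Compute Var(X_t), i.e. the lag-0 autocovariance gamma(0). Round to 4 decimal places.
\gamma(0) = 4.0096

For an MA(q) process X_t = eps_t + sum_i theta_i eps_{t-i} with
Var(eps_t) = sigma^2, the variance is
  gamma(0) = sigma^2 * (1 + sum_i theta_i^2).
  sum_i theta_i^2 = (-0.049)^2 + (0.001)^2 = 0.002401 + 0.000001 = 0.002402.
  gamma(0) = 4 * (1 + 0.002402) = 4 * 1.002402 = 4.009608, which rounds to 4.0096.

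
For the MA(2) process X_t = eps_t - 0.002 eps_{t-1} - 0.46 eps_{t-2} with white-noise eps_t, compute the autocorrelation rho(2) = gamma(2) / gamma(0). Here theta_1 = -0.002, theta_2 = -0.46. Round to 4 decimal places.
\rho(2) = -0.3797

For an MA(q) process with theta_0 = 1, the autocovariance is
  gamma(k) = sigma^2 * sum_{i=0..q-k} theta_i * theta_{i+k},
and rho(k) = gamma(k) / gamma(0). Sigma^2 cancels.
  numerator   = (1)*(-0.46) = -0.46.
  denominator = (1)^2 + (-0.002)^2 + (-0.46)^2 = 1.211604.
  rho(2) = -0.46 / 1.211604 = -0.3797.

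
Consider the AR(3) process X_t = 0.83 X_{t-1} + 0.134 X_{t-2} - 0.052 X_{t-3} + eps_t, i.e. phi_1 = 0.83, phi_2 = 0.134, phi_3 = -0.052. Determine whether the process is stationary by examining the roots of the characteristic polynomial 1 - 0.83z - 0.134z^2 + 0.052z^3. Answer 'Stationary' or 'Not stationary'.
\text{Stationary}

The AR(p) characteristic polynomial is P(z) = 1 - 0.83z - 0.134z^2 + 0.052z^3.
Stationarity requires all roots to lie outside the unit circle, i.e. |z| > 1 for every root.
Degree 3: look for a simple real root z0 first, then factor out (1 - z/z0) and solve the remaining quadratic.
Testing z0 = 5: P(5) = 1 + (-0.83)(5) + (-0.134)(5)^2 + (0.052)(5)^3
  = 1 + (-4.15) + (-3.35) + (6.5) = 0.  So z_0 = 5 is a root, |z_0| = 5.
Divide out the factor (1 - 0.2 z) = (1 - z/z0) (since 1/z0 = 0.2):
  P(z) = (1 - 0.2 z)(1 + (-0.63) z + (-0.26) z^2)
  [check: z-coef -0.63 - (0.2) = -0.83; z^2-coef -0.26 - (0.2)(-0.63) = -0.134; z^3-coef -(0.2)(-0.26) = 0.052.]
Remaining roots from the quadratic factor 1 + (-0.63) z + (-0.26) z^2:
  Set 1 + (-0.63) z + (-0.26) z^2 = 0, i.e. a z^2 + b z + c = 0 with a = -0.26, b = -0.63, c = 1.
  Discriminant D = b^2 - 4ac = (-0.63)^2 - 4*(-0.26)*1 = 0.3969 - (-1.04) = 1.4369.
  D >= 0, so the roots are real: z = (-b +/- sqrt(D)) / (2a) = (0.63 +/- 1.198708) / (-0.52).
    z_1 = (0.63 + 1.198708) / (-0.52) = -3.5167,   |z_1| = 3.5167.
    z_2 = (0.63 - 1.198708) / (-0.52) = 1.0937,   |z_2| = 1.0937.
Moduli of all roots: 5.0000, 3.5167, 1.0937.
All moduli strictly greater than 1? Yes.
Verdict: Stationary.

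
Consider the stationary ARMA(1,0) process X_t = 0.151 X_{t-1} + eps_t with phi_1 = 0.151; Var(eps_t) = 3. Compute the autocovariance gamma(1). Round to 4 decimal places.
\gamma(1) = 0.4636

Multiply the model equation by X_{t-k} and take expectations. With theta_0 = psi_0 = 1 and psi_j the MA(infinity) weights, this gives
  gamma(k) - sum_i phi_i gamma(k-i) = c_k,
  c_k = sigma^2 * sum_{j=k..q} theta_j psi_{j-k}   (c_k = 0 for k > q),
using gamma(-m) = gamma(m).
Pure AR (q = 0): c_0 = sigma^2 = 3, c_k = 0 for k >= 1.
Equations for k = 0 and k = 1 (AR order 1):
  gamma(0) = phi_1 gamma(1) + c_0
  gamma(1) = phi_1 gamma(0) + c_1
Substituting the second into the first: gamma(0) (1 - phi_1^2) = c_0 + phi_1 c_1, so
  gamma(0) = c_0 / (1 - phi_1^2) = 3 / (1 - (0.151)^2) = 3 / 0.977199 = 3.069999.
  gamma(1) = phi_1 gamma(0) = (0.151)(3.069999) = 0.46357.
Therefore gamma(1) = 0.4636 (to 4 decimal places).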